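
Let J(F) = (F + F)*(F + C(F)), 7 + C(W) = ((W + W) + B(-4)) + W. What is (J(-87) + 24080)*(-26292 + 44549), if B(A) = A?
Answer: 1580070322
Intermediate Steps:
C(W) = -11 + 3*W (C(W) = -7 + (((W + W) - 4) + W) = -7 + ((2*W - 4) + W) = -7 + ((-4 + 2*W) + W) = -7 + (-4 + 3*W) = -11 + 3*W)
J(F) = 2*F*(-11 + 4*F) (J(F) = (F + F)*(F + (-11 + 3*F)) = (2*F)*(-11 + 4*F) = 2*F*(-11 + 4*F))
(J(-87) + 24080)*(-26292 + 44549) = (2*(-87)*(-11 + 4*(-87)) + 24080)*(-26292 + 44549) = (2*(-87)*(-11 - 348) + 24080)*18257 = (2*(-87)*(-359) + 24080)*18257 = (62466 + 24080)*18257 = 86546*18257 = 1580070322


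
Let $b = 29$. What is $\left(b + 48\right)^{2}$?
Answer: $5929$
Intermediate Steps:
$\left(b + 48\right)^{2} = \left(29 + 48\right)^{2} = 77^{2} = 5929$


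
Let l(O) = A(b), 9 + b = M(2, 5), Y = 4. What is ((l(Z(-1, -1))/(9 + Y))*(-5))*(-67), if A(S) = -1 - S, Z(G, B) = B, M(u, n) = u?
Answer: 2010/13 ≈ 154.62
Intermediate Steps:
b = -7 (b = -9 + 2 = -7)
l(O) = 6 (l(O) = -1 - 1*(-7) = -1 + 7 = 6)
((l(Z(-1, -1))/(9 + Y))*(-5))*(-67) = ((6/(9 + 4))*(-5))*(-67) = ((6/13)*(-5))*(-67) = -30/13*(-67) = 2010/13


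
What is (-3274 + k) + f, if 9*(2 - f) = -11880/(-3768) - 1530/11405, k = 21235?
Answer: 6432735554/358117 ≈ 17963.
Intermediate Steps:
f = 596117/358117 (f = 2 - (-11880/(-3768) - 1530/11405)/9 = 2 - (-11880*(-1/3768) - 1530*1/11405)/9 = 2 - (495/157 - 306/2281)/9 = 2 - ⅑*1081053/358117 = 2 - 120117/358117 = 596117/358117 ≈ 1.6646)
(-3274 + k) + f = (-3274 + 21235) + 596117/358117 = 17961 + 596117/358117 = 6432735554/358117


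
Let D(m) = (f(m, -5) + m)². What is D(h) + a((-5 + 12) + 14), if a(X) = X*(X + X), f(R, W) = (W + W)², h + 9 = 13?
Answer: 11698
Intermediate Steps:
h = 4 (h = -9 + 13 = 4)
f(R, W) = 4*W² (f(R, W) = (2*W)² = 4*W²)
D(m) = (100 + m)² (D(m) = (4*(-5)² + m)² = (4*25 + m)² = (100 + m)²)
a(X) = 2*X² (a(X) = X*(2*X) = 2*X²)
D(h) + a((-5 + 12) + 14) = (100 + 4)² + 2*((-5 + 12) + 14)² = 104² + 2*(7 + 14)² = 10816 + 2*21² = 10816 + 2*441 = 10816 + 882 = 11698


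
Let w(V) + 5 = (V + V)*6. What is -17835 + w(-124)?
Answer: -19328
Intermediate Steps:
w(V) = -5 + 12*V (w(V) = -5 + (V + V)*6 = -5 + (2*V)*6 = -5 + 12*V)
-17835 + w(-124) = -17835 + (-5 + 12*(-124)) = -17835 + (-5 - 1488) = -17835 - 1493 = -19328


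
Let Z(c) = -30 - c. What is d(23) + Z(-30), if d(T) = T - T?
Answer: 0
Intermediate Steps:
d(T) = 0
d(23) + Z(-30) = 0 + (-30 - 1*(-30)) = 0 + (-30 + 30) = 0 + 0 = 0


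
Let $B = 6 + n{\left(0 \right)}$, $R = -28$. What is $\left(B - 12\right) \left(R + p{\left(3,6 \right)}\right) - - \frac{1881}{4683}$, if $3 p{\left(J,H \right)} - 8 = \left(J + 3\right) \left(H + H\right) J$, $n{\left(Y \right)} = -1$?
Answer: $- \frac{1527899}{4683} \approx -326.27$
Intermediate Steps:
$p{\left(J,H \right)} = \frac{8}{3} + \frac{2 H J \left(3 + J\right)}{3}$ ($p{\left(J,H \right)} = \frac{8}{3} + \frac{\left(J + 3\right) \left(H + H\right) J}{3} = \frac{8}{3} + \frac{\left(3 + J\right) 2 H J}{3} = \frac{8}{3} + \frac{2 H \left(3 + J\right) J}{3} = \frac{8}{3} + \frac{2 H J \left(3 + J\right)}{3}$)
$B = 5$ ($B = 6 - 1 = 5$)
$\left(B - 12\right) \left(R + p{\left(3,6 \right)}\right) - - \frac{1881}{4683} = \left(5 - 12\right) \left(-28 + \left(\frac{8}{3} + 2 \cdot 6 \cdot 3 + \frac{2}{3} \cdot 6 \cdot 3^{2}\right)\right) - - \frac{1881}{4683} = - 7 \left(-28 + \left(\frac{8}{3} + 36 + \frac{2}{3} \cdot 6 \cdot 9\right)\right) - \left(-1881\right) \frac{1}{4683} = - 7 \left(-28 + \left(\frac{8}{3} + 36 + 36\right)\right) - - \frac{627}{1561} = - 7 \left(-28 + \frac{224}{3}\right) + \frac{627}{1561} = \left(-7\right) \frac{140}{3} + \frac{627}{1561} = - \frac{980}{3} + \frac{627}{1561} = - \frac{1527899}{4683}$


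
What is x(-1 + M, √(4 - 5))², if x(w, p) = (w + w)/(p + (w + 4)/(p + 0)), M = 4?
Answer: -1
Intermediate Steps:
x(w, p) = 2*w/(p + (4 + w)/p) (x(w, p) = (2*w)/(p + (4 + w)/p) = 2*w/(p + (4 + w)/p))
x(-1 + M, √(4 - 5))² = (2*√(4 - 5)*(-1 + 4)/(4 + (-1 + 4) + (√(4 - 5))²))² = (2*√(-1)*3/(4 + 3 + (√(-1))²))² = (2*I*3/(4 + 3 + I²))² = (2*I*3/(4 + 3 - 1))² = (2*I*3/6)² = (2*I*3*(⅙))² = I² = -1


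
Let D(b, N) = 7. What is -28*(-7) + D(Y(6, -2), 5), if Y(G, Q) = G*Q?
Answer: 203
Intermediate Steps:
-28*(-7) + D(Y(6, -2), 5) = -28*(-7) + 7 = 196 + 7 = 203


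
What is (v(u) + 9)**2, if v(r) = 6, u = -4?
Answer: 225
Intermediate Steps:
(v(u) + 9)**2 = (6 + 9)**2 = 15**2 = 225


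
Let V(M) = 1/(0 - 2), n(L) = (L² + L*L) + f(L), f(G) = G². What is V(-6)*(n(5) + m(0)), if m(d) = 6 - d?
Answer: -81/2 ≈ -40.500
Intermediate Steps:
n(L) = 3*L² (n(L) = (L² + L*L) + L² = (L² + L²) + L² = 2*L² + L² = 3*L²)
V(M) = -½ (V(M) = 1/(-2) = -½)
V(-6)*(n(5) + m(0)) = -(3*5² + (6 - 1*0))/2 = -(3*25 + (6 + 0))/2 = -(75 + 6)/2 = -½*81 = -81/2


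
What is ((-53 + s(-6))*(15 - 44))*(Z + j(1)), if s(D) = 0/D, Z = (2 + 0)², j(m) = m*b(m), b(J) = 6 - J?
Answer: 13833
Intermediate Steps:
j(m) = m*(6 - m)
Z = 4 (Z = 2² = 4)
s(D) = 0
((-53 + s(-6))*(15 - 44))*(Z + j(1)) = ((-53 + 0)*(15 - 44))*(4 + 1*(6 - 1*1)) = (-53*(-29))*(4 + 1*(6 - 1)) = 1537*(4 + 1*5) = 1537*(4 + 5) = 1537*9 = 13833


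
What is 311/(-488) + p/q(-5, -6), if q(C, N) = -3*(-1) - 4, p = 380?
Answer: -185751/488 ≈ -380.64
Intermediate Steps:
q(C, N) = -1 (q(C, N) = 3 - 4 = -1)
311/(-488) + p/q(-5, -6) = 311/(-488) + 380/(-1) = 311*(-1/488) + 380*(-1) = -311/488 - 380 = -185751/488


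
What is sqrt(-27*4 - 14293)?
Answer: I*sqrt(14401) ≈ 120.0*I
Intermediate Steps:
sqrt(-27*4 - 14293) = sqrt(-108 - 14293) = sqrt(-14401) = I*sqrt(14401)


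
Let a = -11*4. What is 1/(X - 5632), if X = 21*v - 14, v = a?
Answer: -1/6570 ≈ -0.00015221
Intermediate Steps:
a = -44
v = -44
X = -938 (X = 21*(-44) - 14 = -924 - 14 = -938)
1/(X - 5632) = 1/(-938 - 5632) = 1/(-6570) = -1/6570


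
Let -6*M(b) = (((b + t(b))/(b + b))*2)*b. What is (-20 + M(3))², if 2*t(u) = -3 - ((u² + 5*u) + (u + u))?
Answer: 5041/16 ≈ 315.06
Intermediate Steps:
t(u) = -3/2 - 7*u/2 - u²/2 (t(u) = (-3 - ((u² + 5*u) + (u + u)))/2 = (-3 - ((u² + 5*u) + 2*u))/2 = (-3 - (u² + 7*u))/2 = (-3 + (-u² - 7*u))/2 = (-3 - u² - 7*u)/2 = -3/2 - 7*u/2 - u²/2)
M(b) = ¼ + b²/12 + 5*b/12 (M(b) = -((b + (-3/2 - 7*b/2 - b²/2))/(b + b))*2*b/6 = -((-3/2 - 5*b/2 - b²/2)/((2*b)))*2*b/6 = -((-3/2 - 5*b/2 - b²/2)*(1/(2*b)))*2*b/6 = -((-3/2 - 5*b/2 - b²/2)/(2*b))*2*b/6 = -(-3/2 - 5*b/2 - b²/2)/b*b/6 = -(-3/2 - 5*b/2 - b²/2)/6 = ¼ + b²/12 + 5*b/12)
(-20 + M(3))² = (-20 + (¼ + (1/12)*3² + (5/12)*3))² = (-20 + (¼ + (1/12)*9 + 5/4))² = (-20 + (¼ + ¾ + 5/4))² = (-20 + 9/4)² = (-71/4)² = 5041/16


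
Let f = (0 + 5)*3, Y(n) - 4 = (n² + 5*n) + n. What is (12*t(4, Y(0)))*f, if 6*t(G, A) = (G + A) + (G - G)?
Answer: 240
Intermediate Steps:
Y(n) = 4 + n² + 6*n (Y(n) = 4 + ((n² + 5*n) + n) = 4 + (n² + 6*n) = 4 + n² + 6*n)
t(G, A) = A/6 + G/6 (t(G, A) = ((G + A) + (G - G))/6 = ((A + G) + 0)/6 = (A + G)/6 = A/6 + G/6)
f = 15 (f = 5*3 = 15)
(12*t(4, Y(0)))*f = (12*((4 + 0² + 6*0)/6 + (⅙)*4))*15 = (12*((4 + 0 + 0)/6 + ⅔))*15 = (12*((⅙)*4 + ⅔))*15 = (12*(⅔ + ⅔))*15 = (12*(4/3))*15 = 16*15 = 240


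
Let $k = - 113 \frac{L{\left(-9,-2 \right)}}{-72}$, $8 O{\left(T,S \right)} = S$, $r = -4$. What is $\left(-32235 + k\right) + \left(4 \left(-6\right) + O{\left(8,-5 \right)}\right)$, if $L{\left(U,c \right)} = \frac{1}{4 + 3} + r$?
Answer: $- \frac{903439}{28} \approx -32266.0$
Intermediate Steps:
$O{\left(T,S \right)} = \frac{S}{8}$
$L{\left(U,c \right)} = - \frac{27}{7}$ ($L{\left(U,c \right)} = \frac{1}{4 + 3} - 4 = \frac{1}{7} - 4 = - \frac{27}{7}$)
$k = - \frac{339}{56}$ ($k = - 113 \left(- \frac{27}{7 \left(-72\right)}\right) = - 113 \left(\left(- \frac{27}{7}\right) \left(- \frac{1}{72}\right)\right) = \left(-113\right) \frac{3}{56} = - \frac{339}{56} \approx -6.0536$)
$\left(-32235 + k\right) + \left(4 \left(-6\right) + O{\left(8,-5 \right)}\right) = \left(-32235 - \frac{339}{56}\right) + \left(4 \left(-6\right) + \frac{1}{8} \left(-5\right)\right) = - \frac{1805499}{56} - \frac{197}{8} = - \frac{903439}{28}$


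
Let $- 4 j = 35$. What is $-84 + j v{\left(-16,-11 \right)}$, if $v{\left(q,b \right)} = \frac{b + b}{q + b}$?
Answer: $- \frac{4921}{54} \approx -91.13$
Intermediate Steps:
$j = - \frac{35}{4}$ ($j = \left(- \frac{1}{4}\right) 35 = - \frac{35}{4} \approx -8.75$)
$v{\left(q,b \right)} = \frac{2 b}{b + q}$
$-84 + j v{\left(-16,-11 \right)} = -84 - \frac{35 \cdot 2 \left(-11\right) \frac{1}{-11 - 16}}{4} = -84 - \frac{35 \cdot 2 \left(-11\right) \frac{1}{-27}}{4} = -84 - \frac{35 \cdot 2 \left(-11\right) \left(- \frac{1}{27}\right)}{4} = -84 - \frac{385}{54} = - \frac{4921}{54}$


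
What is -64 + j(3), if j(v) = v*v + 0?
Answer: -55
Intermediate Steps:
j(v) = v**2 (j(v) = v**2 + 0 = v**2)
-64 + j(3) = -64 + 3**2 = -64 + 9 = -55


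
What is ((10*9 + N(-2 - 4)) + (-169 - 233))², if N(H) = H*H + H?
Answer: 79524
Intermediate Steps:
N(H) = H + H² (N(H) = H² + H = H + H²)
((10*9 + N(-2 - 4)) + (-169 - 233))² = ((10*9 + (-2 - 4)*(1 + (-2 - 4))) + (-169 - 233))² = ((90 - 6*(1 - 6)) - 402)² = ((90 - 6*(-5)) - 402)² = ((90 + 30) - 402)² = (120 - 402)² = (-282)² = 79524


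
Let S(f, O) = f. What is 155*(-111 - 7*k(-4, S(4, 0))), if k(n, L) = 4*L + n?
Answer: -30225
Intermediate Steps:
k(n, L) = n + 4*L
155*(-111 - 7*k(-4, S(4, 0))) = 155*(-111 - 7*(-4 + 4*4)) = 155*(-111 - 7*(-4 + 16)) = 155*(-111 - 7*12) = 155*(-111 - 84) = 155*(-195) = -30225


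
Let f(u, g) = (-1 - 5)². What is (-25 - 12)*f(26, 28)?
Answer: -1332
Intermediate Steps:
f(u, g) = 36 (f(u, g) = (-6)² = 36)
(-25 - 12)*f(26, 28) = (-25 - 12)*36 = -37*36 = -1332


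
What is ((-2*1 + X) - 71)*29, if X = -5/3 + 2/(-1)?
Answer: -6670/3 ≈ -2223.3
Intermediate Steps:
X = -11/3 (X = -5*⅓ + 2*(-1) = -5/3 - 2 = -11/3 ≈ -3.6667)
((-2*1 + X) - 71)*29 = ((-2*1 - 11/3) - 71)*29 = ((-2 - 11/3) - 71)*29 = (-17/3 - 71)*29 = -230/3*29 = -6670/3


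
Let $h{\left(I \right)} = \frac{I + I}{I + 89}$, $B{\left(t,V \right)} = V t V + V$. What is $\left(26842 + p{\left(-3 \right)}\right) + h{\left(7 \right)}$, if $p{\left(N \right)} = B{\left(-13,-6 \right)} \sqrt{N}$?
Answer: $\frac{1288423}{48} - 474 i \sqrt{3} \approx 26842.0 - 820.99 i$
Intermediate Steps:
$B{\left(t,V \right)} = V + t V^{2}$ ($B{\left(t,V \right)} = t V^{2} + V = V + t V^{2}$)
$p{\left(N \right)} = - 474 \sqrt{N}$ ($p{\left(N \right)} = - 6 \left(1 - -78\right) \sqrt{N} = - 6 \left(1 + 78\right) \sqrt{N} = \left(-6\right) 79 \sqrt{N} = - 474 \sqrt{N}$)
$h{\left(I \right)} = \frac{2 I}{89 + I}$
$\left(26842 + p{\left(-3 \right)}\right) + h{\left(7 \right)} = \left(26842 - 474 \sqrt{-3}\right) + 2 \cdot 7 \frac{1}{89 + 7} = \left(26842 - 474 i \sqrt{3}\right) + 2 \cdot 7 \cdot \frac{1}{96} = \left(26842 - 474 i \sqrt{3}\right) + \frac{7}{48} = \frac{1288423}{48} - 474 i \sqrt{3}$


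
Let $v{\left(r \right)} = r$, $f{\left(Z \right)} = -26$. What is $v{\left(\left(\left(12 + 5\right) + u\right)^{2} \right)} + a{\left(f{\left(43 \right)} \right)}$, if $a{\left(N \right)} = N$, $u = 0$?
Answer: $263$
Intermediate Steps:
$v{\left(\left(\left(12 + 5\right) + u\right)^{2} \right)} + a{\left(f{\left(43 \right)} \right)} = \left(\left(12 + 5\right) + 0\right)^{2} - 26 = \left(17 + 0\right)^{2} - 26 = 17^{2} - 26 = 289 - 26 = 263$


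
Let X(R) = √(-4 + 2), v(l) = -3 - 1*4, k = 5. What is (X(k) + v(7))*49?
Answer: -343 + 49*I*√2 ≈ -343.0 + 69.297*I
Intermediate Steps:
v(l) = -7 (v(l) = -3 - 4 = -7)
X(R) = I*√2 (X(R) = √(-2) = I*√2)
(X(k) + v(7))*49 = (I*√2 - 7)*49 = (-7 + I*√2)*49 = -343 + 49*I*√2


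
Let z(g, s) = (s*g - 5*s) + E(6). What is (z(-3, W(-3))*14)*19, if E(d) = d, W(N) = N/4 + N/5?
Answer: 22344/5 ≈ 4468.8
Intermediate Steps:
W(N) = 9*N/20 (W(N) = N*(¼) + N*(⅕) = N/4 + N/5 = 9*N/20)
z(g, s) = 6 - 5*s + g*s (z(g, s) = (s*g - 5*s) + 6 = (g*s - 5*s) + 6 = (-5*s + g*s) + 6 = 6 - 5*s + g*s)
(z(-3, W(-3))*14)*19 = ((6 - 9*(-3)/4 - 27*(-3)/20)*14)*19 = ((6 - 5*(-27/20) - 3*(-27/20))*14)*19 = ((6 + 27/4 + 81/20)*14)*19 = ((84/5)*14)*19 = (1176/5)*19 = 22344/5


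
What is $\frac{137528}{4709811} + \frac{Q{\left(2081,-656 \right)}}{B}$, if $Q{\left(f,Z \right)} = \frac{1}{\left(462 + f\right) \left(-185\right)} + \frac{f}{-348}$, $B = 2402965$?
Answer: $\frac{18033400866363819389}{617628037383841679700} \approx 0.029198$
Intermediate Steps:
$Q{\left(f,Z \right)} = - \frac{1}{185 \left(462 + f\right)} - \frac{f}{348}$ ($Q{\left(f,Z \right)} = \frac{1}{462 + f} \left(- \frac{1}{185}\right) + f \left(- \frac{1}{348}\right) = - \frac{1}{185 \left(462 + f\right)} - \frac{f}{348}$)
$\frac{137528}{4709811} + \frac{Q{\left(2081,-656 \right)}}{B} = \frac{137528}{4709811} + \frac{\frac{1}{64380} \frac{1}{462 + 2081} \left(-348 - 177863070 - 185 \cdot 2081^{2}\right)}{2402965} = 137528 \cdot \frac{1}{4709811} + \frac{-348 - 177863070 - 801153785}{64380 \cdot 2543} \cdot \frac{1}{2402965} = \frac{137528}{4709811} + \frac{1}{64380} \cdot \frac{1}{2543} \left(-348 - 177863070 - 801153785\right) \frac{1}{2402965} = \frac{137528}{4709811} + \frac{1}{64380} \cdot \frac{1}{2543} \left(-979017203\right) \frac{1}{2402965} = \frac{137528}{4709811} - \frac{979017203}{393409440878100} = \frac{18033400866363819389}{617628037383841679700}$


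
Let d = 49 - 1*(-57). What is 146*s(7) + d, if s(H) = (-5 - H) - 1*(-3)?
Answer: -1208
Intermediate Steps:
s(H) = -2 - H (s(H) = (-5 - H) + 3 = -2 - H)
d = 106 (d = 49 + 57 = 106)
146*s(7) + d = 146*(-2 - 1*7) + 106 = 146*(-2 - 7) + 106 = 146*(-9) + 106 = -1314 + 106 = -1208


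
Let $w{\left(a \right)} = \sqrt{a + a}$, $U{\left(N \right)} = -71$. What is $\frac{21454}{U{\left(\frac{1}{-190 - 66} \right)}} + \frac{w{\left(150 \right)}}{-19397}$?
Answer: $- \frac{21454}{71} - \frac{10 \sqrt{3}}{19397} \approx -302.17$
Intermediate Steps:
$w{\left(a \right)} = \sqrt{2} \sqrt{a}$ ($w{\left(a \right)} = \sqrt{2 a} = \sqrt{2} \sqrt{a}$)
$\frac{21454}{U{\left(\frac{1}{-190 - 66} \right)}} + \frac{w{\left(150 \right)}}{-19397} = \frac{21454}{-71} + \frac{\sqrt{2} \sqrt{150}}{-19397} = 21454 \left(- \frac{1}{71}\right) + \sqrt{2} \cdot 5 \sqrt{6} \left(- \frac{1}{19397}\right) = - \frac{21454}{71} + 10 \sqrt{3} \left(- \frac{1}{19397}\right) = - \frac{21454}{71} - \frac{10 \sqrt{3}}{19397}$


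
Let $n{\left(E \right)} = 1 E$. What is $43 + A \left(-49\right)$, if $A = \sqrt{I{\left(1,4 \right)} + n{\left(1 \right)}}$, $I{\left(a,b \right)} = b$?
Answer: $43 - 49 \sqrt{5} \approx -66.567$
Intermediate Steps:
$n{\left(E \right)} = E$
$A = \sqrt{5}$ ($A = \sqrt{4 + 1} = \sqrt{5} \approx 2.2361$)
$43 + A \left(-49\right) = 43 + \sqrt{5} \left(-49\right) = 43 - 49 \sqrt{5}$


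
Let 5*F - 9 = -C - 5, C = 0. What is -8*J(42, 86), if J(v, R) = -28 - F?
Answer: 1152/5 ≈ 230.40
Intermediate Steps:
F = 4/5 (F = 9/5 + (-1*0 - 5)/5 = 9/5 + (0 - 5)/5 = 9/5 + (1/5)*(-5) = 9/5 - 1 = 4/5 ≈ 0.80000)
J(v, R) = -144/5 (J(v, R) = -28 - 1*4/5 = -28 - 4/5 = -144/5)
-8*J(42, 86) = -8*(-144/5) = 1152/5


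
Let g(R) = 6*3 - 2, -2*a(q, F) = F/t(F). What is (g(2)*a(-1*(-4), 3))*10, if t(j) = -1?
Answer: 240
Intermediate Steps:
a(q, F) = F/2 (a(q, F) = -F/(2*(-1)) = -F*(-1)/2 = -(-1)*F/2 = F/2)
g(R) = 16 (g(R) = 18 - 2 = 16)
(g(2)*a(-1*(-4), 3))*10 = (16*((½)*3))*10 = (16*(3/2))*10 = 24*10 = 240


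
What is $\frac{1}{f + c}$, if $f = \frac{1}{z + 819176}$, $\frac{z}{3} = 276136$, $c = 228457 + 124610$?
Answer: $\frac{1647584}{581707540129} \approx 2.8323 \cdot 10^{-6}$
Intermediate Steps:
$c = 353067$
$z = 828408$ ($z = 3 \cdot 276136 = 828408$)
$f = \frac{1}{1647584}$ ($f = \frac{1}{828408 + 819176} = \frac{1}{1647584} \approx 6.0695 \cdot 10^{-7}$)
$\frac{1}{f + c} = \frac{1}{\frac{1}{1647584} + 353067} = \frac{1}{\frac{581707540129}{1647584}} = \frac{1647584}{581707540129}$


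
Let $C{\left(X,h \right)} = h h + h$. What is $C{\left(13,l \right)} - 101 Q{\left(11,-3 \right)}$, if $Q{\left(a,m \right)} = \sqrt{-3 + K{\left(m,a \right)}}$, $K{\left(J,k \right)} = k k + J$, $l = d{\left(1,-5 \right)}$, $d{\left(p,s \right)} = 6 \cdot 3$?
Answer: $342 - 101 \sqrt{115} \approx -741.1$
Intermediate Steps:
$d{\left(p,s \right)} = 18$
$l = 18$
$K{\left(J,k \right)} = J + k^{2}$ ($K{\left(J,k \right)} = k^{2} + J = J + k^{2}$)
$C{\left(X,h \right)} = h + h^{2}$ ($C{\left(X,h \right)} = h^{2} + h = h + h^{2}$)
$Q{\left(a,m \right)} = \sqrt{-3 + m + a^{2}}$ ($Q{\left(a,m \right)} = \sqrt{-3 + \left(m + a^{2}\right)} = \sqrt{-3 + m + a^{2}}$)
$C{\left(13,l \right)} - 101 Q{\left(11,-3 \right)} = 18 \left(1 + 18\right) - 101 \sqrt{-3 - 3 + 11^{2}} = 18 \cdot 19 - 101 \sqrt{-3 - 3 + 121} = 342 - 101 \sqrt{115}$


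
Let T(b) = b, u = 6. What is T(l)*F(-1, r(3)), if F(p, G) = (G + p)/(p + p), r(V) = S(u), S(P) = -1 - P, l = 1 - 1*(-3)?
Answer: 16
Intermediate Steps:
l = 4 (l = 1 + 3 = 4)
r(V) = -7 (r(V) = -1 - 1*6 = -1 - 6 = -7)
F(p, G) = (G + p)/(2*p) (F(p, G) = (G + p)/((2*p)) = (G + p)*(1/(2*p)) = (G + p)/(2*p))
T(l)*F(-1, r(3)) = 4*((½)*(-7 - 1)/(-1)) = 4*((½)*(-1)*(-8)) = 4*4 = 16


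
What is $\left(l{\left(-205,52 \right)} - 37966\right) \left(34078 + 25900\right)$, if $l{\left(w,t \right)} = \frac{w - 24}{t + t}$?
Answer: $- \frac{118417354377}{52} \approx -2.2773 \cdot 10^{9}$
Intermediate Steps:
$l{\left(w,t \right)} = \frac{-24 + w}{2 t}$
$\left(l{\left(-205,52 \right)} - 37966\right) \left(34078 + 25900\right) = \left(\frac{-24 - 205}{2 \cdot 52} - 37966\right) \left(34078 + 25900\right) = \left(\frac{1}{2} \cdot \frac{1}{52} \left(-229\right) - 37966\right) 59978 = \left(- \frac{229}{104} - 37966\right) 59978 = \left(- \frac{3948693}{104}\right) 59978 = - \frac{118417354377}{52}$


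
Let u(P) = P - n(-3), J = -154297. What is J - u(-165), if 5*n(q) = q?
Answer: -770663/5 ≈ -1.5413e+5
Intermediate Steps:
n(q) = q/5
u(P) = 3/5 + P (u(P) = P - (-3)/5 = P - 1*(-3/5) = P + 3/5 = 3/5 + P)
J - u(-165) = -154297 - (3/5 - 165) = -154297 - 1*(-822/5) = -154297 + 822/5 = -770663/5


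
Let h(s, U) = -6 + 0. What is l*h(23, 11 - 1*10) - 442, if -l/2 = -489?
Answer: -6310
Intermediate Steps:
l = 978 (l = -2*(-489) = 978)
h(s, U) = -6
l*h(23, 11 - 1*10) - 442 = 978*(-6) - 442 = -5868 - 442 = -6310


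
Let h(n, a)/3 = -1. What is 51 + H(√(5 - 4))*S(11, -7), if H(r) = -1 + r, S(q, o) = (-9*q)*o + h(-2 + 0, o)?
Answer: 51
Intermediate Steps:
h(n, a) = -3 (h(n, a) = 3*(-1) = -3)
S(q, o) = -3 - 9*o*q (S(q, o) = (-9*q)*o - 3 = -9*o*q - 3 = -3 - 9*o*q)
51 + H(√(5 - 4))*S(11, -7) = 51 + (-1 + √(5 - 4))*(-3 - 9*(-7)*11) = 51 + (-1 + √1)*(-3 + 693) = 51 + (-1 + 1)*690 = 51 + 0*690 = 51 + 0 = 51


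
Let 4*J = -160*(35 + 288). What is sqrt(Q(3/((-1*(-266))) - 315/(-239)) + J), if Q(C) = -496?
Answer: 2*I*sqrt(3354) ≈ 115.83*I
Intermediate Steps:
J = -12920 (J = (-160*(35 + 288))/4 = (-160*323)/4 = (1/4)*(-51680) = -12920)
sqrt(Q(3/((-1*(-266))) - 315/(-239)) + J) = sqrt(-496 - 12920) = sqrt(-13416) = 2*I*sqrt(3354)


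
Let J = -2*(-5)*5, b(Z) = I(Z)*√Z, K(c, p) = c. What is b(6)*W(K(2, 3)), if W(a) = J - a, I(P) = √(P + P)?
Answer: 288*√2 ≈ 407.29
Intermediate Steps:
I(P) = √2*√P (I(P) = √(2*P) = √2*√P)
b(Z) = Z*√2 (b(Z) = (√2*√Z)*√Z = Z*√2)
J = 50 (J = 10*5 = 50)
W(a) = 50 - a
b(6)*W(K(2, 3)) = (6*√2)*(50 - 1*2) = (6*√2)*(50 - 2) = (6*√2)*48 = 288*√2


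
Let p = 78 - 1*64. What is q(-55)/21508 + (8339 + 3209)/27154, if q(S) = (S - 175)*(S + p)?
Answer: 126109151/146007058 ≈ 0.86372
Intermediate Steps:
p = 14 (p = 78 - 64 = 14)
q(S) = (-175 + S)*(14 + S) (q(S) = (S - 175)*(S + 14) = (-175 + S)*(14 + S))
q(-55)/21508 + (8339 + 3209)/27154 = (-2450 + (-55)² - 161*(-55))/21508 + (8339 + 3209)/27154 = (-2450 + 3025 + 8855)*(1/21508) + 11548*(1/27154) = 9430*(1/21508) + 5774/13577 = 4715/10754 + 5774/13577 = 126109151/146007058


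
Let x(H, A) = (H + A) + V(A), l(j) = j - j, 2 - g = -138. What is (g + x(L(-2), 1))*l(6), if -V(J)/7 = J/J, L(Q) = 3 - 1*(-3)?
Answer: 0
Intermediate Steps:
g = 140 (g = 2 - 1*(-138) = 2 + 138 = 140)
L(Q) = 6 (L(Q) = 3 + 3 = 6)
V(J) = -7 (V(J) = -7*J/J = -7*1 = -7)
l(j) = 0
x(H, A) = -7 + A + H (x(H, A) = (H + A) - 7 = (A + H) - 7 = -7 + A + H)
(g + x(L(-2), 1))*l(6) = (140 + (-7 + 1 + 6))*0 = (140 + 0)*0 = 140*0 = 0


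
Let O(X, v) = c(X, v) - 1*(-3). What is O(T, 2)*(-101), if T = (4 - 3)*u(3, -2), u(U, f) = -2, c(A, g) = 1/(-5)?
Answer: -1414/5 ≈ -282.80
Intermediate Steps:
c(A, g) = -1/5
T = -2 (T = (4 - 3)*(-2) = 1*(-2) = -2)
O(X, v) = 14/5 (O(X, v) = -1/5 - 1*(-3) = -1/5 + 3 = 14/5)
O(T, 2)*(-101) = (14/5)*(-101) = -1414/5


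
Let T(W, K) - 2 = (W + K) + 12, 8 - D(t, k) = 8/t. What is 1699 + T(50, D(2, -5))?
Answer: 1767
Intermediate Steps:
D(t, k) = 8 - 8/t
T(W, K) = 14 + K + W (T(W, K) = 2 + ((W + K) + 12) = 2 + ((K + W) + 12) = 2 + (12 + K + W) = 14 + K + W)
1699 + T(50, D(2, -5)) = 1699 + (14 + (8 - 8/2) + 50) = 1699 + (14 + (8 - 8*1/2) + 50) = 1699 + (14 + (8 - 4) + 50) = 1699 + (14 + 4 + 50) = 1699 + 68 = 1767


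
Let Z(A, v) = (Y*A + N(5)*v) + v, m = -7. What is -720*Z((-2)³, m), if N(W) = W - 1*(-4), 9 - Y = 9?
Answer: 50400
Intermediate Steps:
Y = 0 (Y = 9 - 1*9 = 9 - 9 = 0)
N(W) = 4 + W (N(W) = W + 4 = 4 + W)
Z(A, v) = 10*v (Z(A, v) = (0*A + (4 + 5)*v) + v = (0 + 9*v) + v = 9*v + v = 10*v)
-720*Z((-2)³, m) = -7200*(-7) = -720*(-70) = 50400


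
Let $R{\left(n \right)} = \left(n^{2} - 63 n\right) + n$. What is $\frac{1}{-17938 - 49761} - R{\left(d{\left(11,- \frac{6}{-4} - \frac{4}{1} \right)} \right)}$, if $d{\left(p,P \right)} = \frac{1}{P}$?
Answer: $- \frac{42244201}{1692475} \approx -24.96$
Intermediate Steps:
$R{\left(n \right)} = n^{2} - 62 n$
$\frac{1}{-17938 - 49761} - R{\left(d{\left(11,- \frac{6}{-4} - \frac{4}{1} \right)} \right)} = \frac{1}{-17938 - 49761} - \frac{-62 + \frac{1}{- \frac{6}{-4} - \frac{4}{1}}}{- \frac{6}{-4} - \frac{4}{1}} = \frac{1}{-67699} - \frac{-62 + \frac{1}{\left(-6\right) \left(- \frac{1}{4}\right) - 4}}{\left(-6\right) \left(- \frac{1}{4}\right) - 4} = - \frac{1}{67699} - \frac{-62 + \frac{1}{\frac{3}{2} - 4}}{\frac{3}{2} - 4} = - \frac{1}{67699} - \frac{-62 + \frac{1}{- \frac{5}{2}}}{- \frac{5}{2}} = - \frac{1}{67699} - - \frac{2 \left(-62 - \frac{2}{5}\right)}{5} = - \frac{1}{67699} - \left(- \frac{2}{5}\right) \left(- \frac{312}{5}\right) = - \frac{1}{67699} - \frac{624}{25} = - \frac{42244201}{1692475}$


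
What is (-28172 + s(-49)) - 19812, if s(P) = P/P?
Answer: -47983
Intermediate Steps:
s(P) = 1
(-28172 + s(-49)) - 19812 = (-28172 + 1) - 19812 = -28171 - 19812 = -47983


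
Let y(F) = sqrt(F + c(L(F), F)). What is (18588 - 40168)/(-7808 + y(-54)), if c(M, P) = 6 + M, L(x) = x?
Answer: 84248320/30482483 + 10790*I*sqrt(102)/30482483 ≈ 2.7638 + 0.003575*I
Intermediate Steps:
y(F) = sqrt(6 + 2*F) (y(F) = sqrt(F + (6 + F)) = sqrt(6 + 2*F))
(18588 - 40168)/(-7808 + y(-54)) = (18588 - 40168)/(-7808 + sqrt(6 + 2*(-54))) = -21580/(-7808 + sqrt(6 - 108)) = -21580/(-7808 + sqrt(-102)) = -21580/(-7808 + I*sqrt(102))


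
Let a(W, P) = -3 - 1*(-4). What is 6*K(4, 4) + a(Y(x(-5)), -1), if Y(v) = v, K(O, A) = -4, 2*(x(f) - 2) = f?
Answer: -23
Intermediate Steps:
x(f) = 2 + f/2
a(W, P) = 1 (a(W, P) = -3 + 4 = 1)
6*K(4, 4) + a(Y(x(-5)), -1) = 6*(-4) + 1 = -24 + 1 = -23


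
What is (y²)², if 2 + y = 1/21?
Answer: 2825761/194481 ≈ 14.530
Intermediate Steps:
y = -41/21 (y = -2 + 1/21 = -41/21 ≈ -1.9524)
(y²)² = ((-41/21)²)² = (1681/441)² = 2825761/194481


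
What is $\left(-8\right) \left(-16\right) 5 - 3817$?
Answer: $-3177$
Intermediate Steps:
$\left(-8\right) \left(-16\right) 5 - 3817 = 128 \cdot 5 - 3817 = 640 - 3817 = -3177$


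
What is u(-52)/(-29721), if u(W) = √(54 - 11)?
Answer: -√43/29721 ≈ -0.00022063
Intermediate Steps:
u(W) = √43
u(-52)/(-29721) = √43/(-29721) = √43*(-1/29721) = -√43/29721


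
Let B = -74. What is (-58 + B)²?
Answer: 17424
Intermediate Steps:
(-58 + B)² = (-58 - 74)² = (-132)² = 17424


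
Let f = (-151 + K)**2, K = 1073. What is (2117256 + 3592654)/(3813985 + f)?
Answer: 5709910/4664069 ≈ 1.2242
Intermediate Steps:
f = 850084 (f = (-151 + 1073)**2 = 922**2 = 850084)
(2117256 + 3592654)/(3813985 + f) = (2117256 + 3592654)/(3813985 + 850084) = 5709910/4664069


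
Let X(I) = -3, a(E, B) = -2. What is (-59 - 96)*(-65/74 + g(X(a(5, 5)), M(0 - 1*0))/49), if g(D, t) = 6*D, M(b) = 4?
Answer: 700135/3626 ≈ 193.09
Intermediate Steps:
(-59 - 96)*(-65/74 + g(X(a(5, 5)), M(0 - 1*0))/49) = (-59 - 96)*(-65/74 + (6*(-3))/49) = -155*(-65*1/74 - 18*1/49) = -155*(-65/74 - 18/49) = -155*(-4517/3626) = 700135/3626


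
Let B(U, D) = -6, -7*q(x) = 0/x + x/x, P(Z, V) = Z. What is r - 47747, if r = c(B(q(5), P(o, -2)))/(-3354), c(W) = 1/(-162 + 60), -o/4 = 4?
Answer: -16334630675/342108 ≈ -47747.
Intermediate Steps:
o = -16 (o = -4*4 = -16)
q(x) = -1/7 (q(x) = -(0/x + x/x)/7 = -(0 + 1)/7 = -1/7*1 = -1/7)
c(W) = -1/102 (c(W) = 1/(-102) = -1/102)
r = 1/342108 (r = -1/102/(-3354) = -1/102*(-1/3354) = 1/342108 ≈ 2.9231e-6)
r - 47747 = 1/342108 - 47747 = -16334630675/342108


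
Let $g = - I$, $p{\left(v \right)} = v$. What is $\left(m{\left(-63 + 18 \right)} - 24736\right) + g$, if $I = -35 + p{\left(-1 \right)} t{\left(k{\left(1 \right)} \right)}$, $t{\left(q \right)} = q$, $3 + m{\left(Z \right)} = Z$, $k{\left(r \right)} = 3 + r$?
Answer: $-24745$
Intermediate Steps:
$m{\left(Z \right)} = -3 + Z$
$I = -39$ ($I = -35 - \left(3 + 1\right) = -35 - 4 = -39$)
$g = 39$ ($g = \left(-1\right) \left(-39\right) = 39$)
$\left(m{\left(-63 + 18 \right)} - 24736\right) + g = \left(\left(-3 + \left(-63 + 18\right)\right) - 24736\right) + 39 = \left(\left(-3 - 45\right) - 24736\right) + 39 = \left(-48 - 24736\right) + 39 = -24784 + 39 = -24745$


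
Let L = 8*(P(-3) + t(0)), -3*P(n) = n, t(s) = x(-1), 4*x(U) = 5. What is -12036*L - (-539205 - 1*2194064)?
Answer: 2516621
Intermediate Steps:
x(U) = 5/4 (x(U) = (¼)*5 = 5/4)
t(s) = 5/4
P(n) = -n/3
L = 18 (L = 8*(-⅓*(-3) + 5/4) = 8*(1 + 5/4) = 8*(9/4) = 18)
-12036*L - (-539205 - 1*2194064) = -12036*18 - (-539205 - 1*2194064) = -216648 - (-539205 - 2194064) = -216648 - 1*(-2733269) = -216648 + 2733269 = 2516621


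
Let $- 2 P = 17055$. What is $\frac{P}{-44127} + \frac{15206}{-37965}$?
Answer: $- \frac{77166361}{372284790} \approx -0.20728$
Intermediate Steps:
$P = - \frac{17055}{2}$ ($P = \left(- \frac{1}{2}\right) 17055 = - \frac{17055}{2} \approx -8527.5$)
$\frac{P}{-44127} + \frac{15206}{-37965} = - \frac{17055}{2 \left(-44127\right)} + \frac{15206}{-37965} = \left(- \frac{17055}{2}\right) \left(- \frac{1}{44127}\right) + 15206 \left(- \frac{1}{37965}\right) = \frac{1895}{9806} - \frac{15206}{37965} = - \frac{77166361}{372284790}$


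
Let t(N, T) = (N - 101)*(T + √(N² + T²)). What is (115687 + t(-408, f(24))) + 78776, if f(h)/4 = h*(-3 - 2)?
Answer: 438783 - 12216*√689 ≈ 1.1813e+5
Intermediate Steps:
f(h) = -20*h (f(h) = 4*(h*(-3 - 2)) = 4*(h*(-5)) = 4*(-5*h) = -20*h)
t(N, T) = (-101 + N)*(T + √(N² + T²))
(115687 + t(-408, f(24))) + 78776 = (115687 + (-(-2020)*24 - 101*√((-408)² + (-20*24)²) - (-8160)*24 - 408*√((-408)² + (-20*24)²))) + 78776 = (115687 + (-101*(-480) - 101*√(166464 + (-480)²) - 408*(-480) - 408*√(166464 + (-480)²))) + 78776 = (115687 + (48480 - 101*√(166464 + 230400) + 195840 - 408*√(166464 + 230400))) + 78776 = (115687 + (48480 - 2424*√689 + 195840 - 9792*√689)) + 78776 = (115687 + (244320 - 12216*√689)) + 78776 = (360007 - 12216*√689) + 78776 = 438783 - 12216*√689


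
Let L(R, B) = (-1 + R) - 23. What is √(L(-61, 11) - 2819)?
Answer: 22*I*√6 ≈ 53.889*I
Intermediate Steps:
L(R, B) = -24 + R
√(L(-61, 11) - 2819) = √((-24 - 61) - 2819) = √(-85 - 2819) = √(-2904) = 22*I*√6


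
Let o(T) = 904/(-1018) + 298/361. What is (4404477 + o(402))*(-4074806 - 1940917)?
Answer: -256243910909055111/9671 ≈ -2.6496e+13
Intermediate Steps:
o(T) = -11490/183749 (o(T) = 904*(-1/1018) + 298*(1/361) = -452/509 + 298/361 = -11490/183749)
(4404477 + o(402))*(-4074806 - 1940917) = (4404477 - 11490/183749)*(-4074806 - 1940917) = (809318232783/183749)*(-6015723) = -256243910909055111/9671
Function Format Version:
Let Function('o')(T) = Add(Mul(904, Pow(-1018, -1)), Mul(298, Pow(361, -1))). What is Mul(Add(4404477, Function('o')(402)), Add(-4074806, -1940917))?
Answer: Rational(-256243910909055111, 9671) ≈ -2.6496e+13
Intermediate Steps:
Function('o')(T) = Rational(-11490, 183749) (Function('o')(T) = Add(Mul(904, Rational(-1, 1018)), Mul(298, Rational(1, 361))) = Add(Rational(-452, 509), Rational(298, 361)) = Rational(-11490, 183749))
Mul(Add(4404477, Function('o')(402)), Add(-4074806, -1940917)) = Mul(Add(4404477, Rational(-11490, 183749)), Add(-4074806, -1940917)) = Mul(Rational(809318232783, 183749), -6015723) = Rational(-256243910909055111, 9671)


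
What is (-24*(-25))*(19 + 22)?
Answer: 24600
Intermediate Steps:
(-24*(-25))*(19 + 22) = 600*41 = 24600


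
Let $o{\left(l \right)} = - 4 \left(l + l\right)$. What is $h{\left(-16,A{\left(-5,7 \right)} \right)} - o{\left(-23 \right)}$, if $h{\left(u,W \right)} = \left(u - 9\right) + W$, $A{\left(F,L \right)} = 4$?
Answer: $-205$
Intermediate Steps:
$o{\left(l \right)} = - 8 l$ ($o{\left(l \right)} = - 4 \cdot 2 l = - 8 l$)
$h{\left(u,W \right)} = -9 + W + u$ ($h{\left(u,W \right)} = \left(-9 + u\right) + W = -9 + W + u$)
$h{\left(-16,A{\left(-5,7 \right)} \right)} - o{\left(-23 \right)} = \left(-9 + 4 - 16\right) - \left(-8\right) \left(-23\right) = -21 - 184 = -205$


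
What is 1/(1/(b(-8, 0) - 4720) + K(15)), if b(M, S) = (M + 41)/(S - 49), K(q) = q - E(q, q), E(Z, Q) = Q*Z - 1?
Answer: -231313/48344466 ≈ -0.0047847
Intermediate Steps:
E(Z, Q) = -1 + Q*Z
K(q) = 1 + q - q² (K(q) = q - (-1 + q*q) = q - (-1 + q²) = q + (1 - q²) = 1 + q - q²)
b(M, S) = (41 + M)/(-49 + S)
1/(1/(b(-8, 0) - 4720) + K(15)) = 1/(1/((41 - 8)/(-49 + 0) - 4720) + (1 + 15 - 1*15²)) = 1/(1/(33/(-49) - 4720) + (1 + 15 - 1*225)) = 1/(1/(-1/49*33 - 4720) + (1 + 15 - 225)) = 1/(1/(-33/49 - 4720) - 209) = 1/(1/(-231313/49) - 209) = 1/(-49/231313 - 209) = 1/(-48344466/231313) = -231313/48344466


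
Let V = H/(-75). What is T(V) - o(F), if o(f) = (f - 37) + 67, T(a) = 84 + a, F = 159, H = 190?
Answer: -1613/15 ≈ -107.53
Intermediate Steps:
V = -38/15 (V = 190/(-75) = 190*(-1/75) = -38/15 ≈ -2.5333)
o(f) = 30 + f (o(f) = (-37 + f) + 67 = 30 + f)
T(V) - o(F) = (84 - 38/15) - (30 + 159) = 1222/15 - 1*189 = 1222/15 - 189 = -1613/15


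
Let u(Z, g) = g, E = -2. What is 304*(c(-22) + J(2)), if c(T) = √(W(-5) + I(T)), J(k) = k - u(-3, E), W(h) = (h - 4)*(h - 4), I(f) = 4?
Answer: 1216 + 304*√85 ≈ 4018.7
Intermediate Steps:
W(h) = (-4 + h)² (W(h) = (-4 + h)*(-4 + h) = (-4 + h)²)
J(k) = 2 + k (J(k) = k - 1*(-2) = k + 2 = 2 + k)
c(T) = √85 (c(T) = √((-4 - 5)² + 4) = √((-9)² + 4) = √(81 + 4) = √85)
304*(c(-22) + J(2)) = 304*(√85 + (2 + 2)) = 304*(√85 + 4) = 304*(4 + √85) = 1216 + 304*√85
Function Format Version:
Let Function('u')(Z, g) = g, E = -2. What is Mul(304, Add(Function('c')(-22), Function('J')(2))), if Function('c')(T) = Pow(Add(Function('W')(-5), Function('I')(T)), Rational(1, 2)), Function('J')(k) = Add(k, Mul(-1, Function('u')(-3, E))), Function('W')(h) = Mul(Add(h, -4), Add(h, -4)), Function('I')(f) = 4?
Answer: Add(1216, Mul(304, Pow(85, Rational(1, 2)))) ≈ 4018.7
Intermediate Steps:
Function('W')(h) = Pow(Add(-4, h), 2) (Function('W')(h) = Mul(Add(-4, h), Add(-4, h)) = Pow(Add(-4, h), 2))
Function('J')(k) = Add(2, k) (Function('J')(k) = Add(k, Mul(-1, -2)) = Add(k, 2) = Add(2, k))
Function('c')(T) = Pow(85, Rational(1, 2)) (Function('c')(T) = Pow(Add(Pow(Add(-4, -5), 2), 4), Rational(1, 2)) = Pow(Add(Pow(-9, 2), 4), Rational(1, 2)) = Pow(Add(81, 4), Rational(1, 2)) = Pow(85, Rational(1, 2)))
Mul(304, Add(Function('c')(-22), Function('J')(2))) = Mul(304, Add(Pow(85, Rational(1, 2)), Add(2, 2))) = Mul(304, Add(Pow(85, Rational(1, 2)), 4)) = Mul(304, Add(4, Pow(85, Rational(1, 2)))) = Add(1216, Mul(304, Pow(85, Rational(1, 2))))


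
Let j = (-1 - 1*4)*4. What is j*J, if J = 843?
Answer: -16860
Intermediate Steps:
j = -20 (j = (-1 - 4)*4 = -5*4 = -20)
j*J = -20*843 = -16860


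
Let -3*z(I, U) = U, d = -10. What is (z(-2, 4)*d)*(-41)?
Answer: -1640/3 ≈ -546.67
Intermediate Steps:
z(I, U) = -U/3
(z(-2, 4)*d)*(-41) = (-⅓*4*(-10))*(-41) = -4/3*(-10)*(-41) = (40/3)*(-41) = -1640/3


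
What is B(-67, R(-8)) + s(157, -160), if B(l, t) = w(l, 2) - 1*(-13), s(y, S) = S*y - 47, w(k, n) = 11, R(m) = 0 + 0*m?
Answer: -25143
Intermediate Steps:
R(m) = 0 (R(m) = 0 + 0 = 0)
s(y, S) = -47 + S*y
B(l, t) = 24 (B(l, t) = 11 - 1*(-13) = 11 + 13 = 24)
B(-67, R(-8)) + s(157, -160) = 24 + (-47 - 160*157) = 24 + (-47 - 25120) = 24 - 25167 = -25143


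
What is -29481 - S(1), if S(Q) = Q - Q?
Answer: -29481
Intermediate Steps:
S(Q) = 0
-29481 - S(1) = -29481 - 1*0 = -29481 + 0 = -29481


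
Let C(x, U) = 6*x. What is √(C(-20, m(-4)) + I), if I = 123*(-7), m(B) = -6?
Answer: 3*I*√109 ≈ 31.321*I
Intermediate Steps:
I = -861
√(C(-20, m(-4)) + I) = √(6*(-20) - 861) = √(-120 - 861) = √(-981) = 3*I*√109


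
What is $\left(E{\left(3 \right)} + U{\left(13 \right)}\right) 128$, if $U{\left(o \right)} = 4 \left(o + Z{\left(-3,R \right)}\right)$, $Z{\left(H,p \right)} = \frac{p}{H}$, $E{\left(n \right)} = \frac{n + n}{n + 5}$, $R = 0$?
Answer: $6752$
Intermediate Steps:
$E{\left(n \right)} = \frac{2 n}{5 + n}$
$U{\left(o \right)} = 4 o$ ($U{\left(o \right)} = 4 \left(o + \frac{0}{-3}\right) = 4 \left(o + 0 \left(- \frac{1}{3}\right)\right) = 4 \left(o + 0\right) = 4 o$)
$\left(E{\left(3 \right)} + U{\left(13 \right)}\right) 128 = \left(2 \cdot 3 \frac{1}{5 + 3} + 4 \cdot 13\right) 128 = \left(2 \cdot 3 \cdot \frac{1}{8} + 52\right) 128 = \left(\frac{3}{4} + 52\right) 128 = \frac{211}{4} \cdot 128 = 6752$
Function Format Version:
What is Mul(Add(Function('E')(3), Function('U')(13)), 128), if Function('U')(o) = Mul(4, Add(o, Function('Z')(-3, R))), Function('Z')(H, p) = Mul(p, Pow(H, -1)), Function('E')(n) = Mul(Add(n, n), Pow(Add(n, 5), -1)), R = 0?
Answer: 6752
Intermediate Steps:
Function('E')(n) = Mul(2, n, Pow(Add(5, n), -1)) (Function('E')(n) = Mul(Mul(2, n), Pow(Add(5, n), -1)) = Mul(2, n, Pow(Add(5, n), -1)))
Function('U')(o) = Mul(4, o) (Function('U')(o) = Mul(4, Add(o, Mul(0, Pow(-3, -1)))) = Mul(4, Add(o, Mul(0, Rational(-1, 3)))) = Mul(4, Add(o, 0)) = Mul(4, o))
Mul(Add(Function('E')(3), Function('U')(13)), 128) = Mul(Add(Mul(2, 3, Pow(Add(5, 3), -1)), Mul(4, 13)), 128) = Mul(Add(Mul(2, 3, Pow(8, -1)), 52), 128) = Mul(Add(Mul(2, 3, Rational(1, 8)), 52), 128) = Mul(Add(Rational(3, 4), 52), 128) = Mul(Rational(211, 4), 128) = 6752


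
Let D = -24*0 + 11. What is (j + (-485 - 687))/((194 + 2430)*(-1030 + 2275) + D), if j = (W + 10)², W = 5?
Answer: -947/3266891 ≈ -0.00028988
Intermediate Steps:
D = 11 (D = 0 + 11 = 11)
j = 225 (j = (5 + 10)² = 15² = 225)
(j + (-485 - 687))/((194 + 2430)*(-1030 + 2275) + D) = (225 + (-485 - 687))/((194 + 2430)*(-1030 + 2275) + 11) = (225 - 1172)/(2624*1245 + 11) = -947/(3266880 + 11) = -947/3266891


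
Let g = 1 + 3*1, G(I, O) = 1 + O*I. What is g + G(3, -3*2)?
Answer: -13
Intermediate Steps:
G(I, O) = 1 + I*O
g = 4 (g = 1 + 3 = 4)
g + G(3, -3*2) = 4 + (1 + 3*(-3*2)) = 4 + (1 + 3*(-6)) = 4 + (1 - 18) = 4 - 17 = -13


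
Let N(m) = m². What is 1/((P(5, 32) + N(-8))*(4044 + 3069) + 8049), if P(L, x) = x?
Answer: 1/690897 ≈ 1.4474e-6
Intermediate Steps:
1/((P(5, 32) + N(-8))*(4044 + 3069) + 8049) = 1/((32 + (-8)²)*(4044 + 3069) + 8049) = 1/((32 + 64)*7113 + 8049) = 1/(96*7113 + 8049) = 1/(682848 + 8049) = 1/690897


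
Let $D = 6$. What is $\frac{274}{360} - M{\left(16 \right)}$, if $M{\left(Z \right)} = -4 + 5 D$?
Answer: $- \frac{4543}{180} \approx -25.239$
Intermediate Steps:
$M{\left(Z \right)} = 26$ ($M{\left(Z \right)} = -4 + 5 \cdot 6 = -4 + 30 = 26$)
$\frac{274}{360} - M{\left(16 \right)} = \frac{274}{360} - 26 = 274 \cdot \frac{1}{360} - 26 = \frac{137}{180} - 26 = - \frac{4543}{180}$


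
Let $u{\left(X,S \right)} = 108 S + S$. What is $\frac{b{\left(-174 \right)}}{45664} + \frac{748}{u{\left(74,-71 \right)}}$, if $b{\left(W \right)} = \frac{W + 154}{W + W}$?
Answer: $- \frac{2971591769}{30745251552} \approx -0.096652$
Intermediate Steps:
$b{\left(W \right)} = \frac{154 + W}{2 W}$
$u{\left(X,S \right)} = 109 S$
$\frac{b{\left(-174 \right)}}{45664} + \frac{748}{u{\left(74,-71 \right)}} = \frac{\frac{1}{2} \frac{1}{-174} \left(154 - 174\right)}{45664} + \frac{748}{109 \left(-71\right)} = \frac{1}{2} \left(- \frac{1}{174}\right) \left(-20\right) \frac{1}{45664} + \frac{748}{-7739} = \frac{5}{87} \cdot \frac{1}{45664} + 748 \left(- \frac{1}{7739}\right) = \frac{5}{3972768} - \frac{748}{7739} = - \frac{2971591769}{30745251552}$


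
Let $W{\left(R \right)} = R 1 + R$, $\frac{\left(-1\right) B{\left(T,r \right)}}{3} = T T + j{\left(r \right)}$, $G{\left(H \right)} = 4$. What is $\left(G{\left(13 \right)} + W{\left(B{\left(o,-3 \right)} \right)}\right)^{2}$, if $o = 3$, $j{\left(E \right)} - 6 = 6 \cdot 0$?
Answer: $7396$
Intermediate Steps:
$j{\left(E \right)} = 6$ ($j{\left(E \right)} = 6 + 6 \cdot 0 = 6 + 0 = 6$)
$B{\left(T,r \right)} = -18 - 3 T^{2}$ ($B{\left(T,r \right)} = - 3 \left(T T + 6\right) = - 3 \left(T^{2} + 6\right) = - 3 \left(6 + T^{2}\right) = -18 - 3 T^{2}$)
$W{\left(R \right)} = 2 R$ ($W{\left(R \right)} = R + R = 2 R$)
$\left(G{\left(13 \right)} + W{\left(B{\left(o,-3 \right)} \right)}\right)^{2} = \left(4 + 2 \left(-18 - 3 \cdot 3^{2}\right)\right)^{2} = \left(4 + 2 \left(-18 - 27\right)\right)^{2} = \left(4 + 2 \left(-45\right)\right)^{2} = \left(4 - 90\right)^{2} = \left(-86\right)^{2} = 7396$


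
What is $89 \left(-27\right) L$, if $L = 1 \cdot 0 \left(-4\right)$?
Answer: $0$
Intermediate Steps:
$L = 0$ ($L = 1 \cdot 0 = 0$)
$89 \left(-27\right) L = 89 \left(-27\right) 0 = \left(-2403\right) 0 = 0$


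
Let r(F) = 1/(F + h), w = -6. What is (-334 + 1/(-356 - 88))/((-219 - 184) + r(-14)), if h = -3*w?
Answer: 148297/178821 ≈ 0.82930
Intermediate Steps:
h = 18 (h = -3*(-6) = 18)
r(F) = 1/(18 + F) (r(F) = 1/(F + 18) = 1/(18 + F))
(-334 + 1/(-356 - 88))/((-219 - 184) + r(-14)) = (-334 + 1/(-356 - 88))/((-219 - 184) + 1/(18 - 14)) = (-334 + 1/(-444))/(-403 + 1/4) = (-334 - 1/444)/(-403 + ¼) = -148297/(444*(-1611/4)) = -148297/444*(-4/1611) = 148297/178821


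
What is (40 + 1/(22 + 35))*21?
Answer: 15967/19 ≈ 840.37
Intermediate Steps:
(40 + 1/(22 + 35))*21 = (40 + 1/57)*21 = (2281/57)*21 = 15967/19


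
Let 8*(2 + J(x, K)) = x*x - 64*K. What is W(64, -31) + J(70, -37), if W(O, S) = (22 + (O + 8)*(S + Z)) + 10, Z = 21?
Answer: 437/2 ≈ 218.50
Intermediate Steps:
J(x, K) = -2 - 8*K + x²/8 (J(x, K) = -2 + (x*x - 64*K)/8 = -2 + (x² - 64*K)/8 = -2 + (-8*K + x²/8) = -2 - 8*K + x²/8)
W(O, S) = 32 + (8 + O)*(21 + S) (W(O, S) = (22 + (O + 8)*(S + 21)) + 10 = (22 + (8 + O)*(21 + S)) + 10 = 32 + (8 + O)*(21 + S))
W(64, -31) + J(70, -37) = (200 + 8*(-31) + 21*64 + 64*(-31)) + (-2 - 8*(-37) + (⅛)*70²) = (200 - 248 + 1344 - 1984) + (-2 + 296 + (⅛)*4900) = -688 + (-2 + 296 + 1225/2) = -688 + 1813/2 = 437/2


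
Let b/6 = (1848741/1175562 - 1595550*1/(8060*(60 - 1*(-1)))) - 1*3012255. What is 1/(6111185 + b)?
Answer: -1605491147/19205455106792199 ≈ -8.3596e-8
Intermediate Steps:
b = -29016908521971394/1605491147 (b = 6*((1848741/1175562 - 1595550*1/(8060*(60 - 1*(-1)))) - 1*3012255) = 6*((1848741*(1/1175562) - 1595550*1/(8060*(60 + 1))) - 3012255) = 6*((616247/391854 - 1595550/(-130*61*(-62))) - 3012255) = 6*((616247/391854 - 1595550/((-7930*(-62)))) - 3012255) = 6*((616247/391854 - 1595550/491660) - 3012255) = 6*((616247/391854 - 1595550*1/491660) - 3012255) = 6*((616247/391854 - 159555/49166) - 3012255) = 6*(-8055966242/4816473441 - 3012255) = 6*(-14508454260985697/4816473441) = -29016908521971394/1605491147 ≈ -1.8074e+7)
1/(6111185 + b) = 1/(6111185 - 29016908521971394/1605491147) = 1/(-19205455106792199/1605491147) = -1605491147/19205455106792199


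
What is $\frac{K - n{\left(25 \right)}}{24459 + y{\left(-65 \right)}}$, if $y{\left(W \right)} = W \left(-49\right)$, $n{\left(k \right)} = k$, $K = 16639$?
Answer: $\frac{8307}{13822} \approx 0.601$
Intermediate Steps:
$y{\left(W \right)} = - 49 W$
$\frac{K - n{\left(25 \right)}}{24459 + y{\left(-65 \right)}} = \frac{16639 - 25}{24459 - -3185} = \frac{16639 - 25}{24459 + 3185} = \frac{16614}{27644} = 16614 \cdot \frac{1}{27644} = \frac{8307}{13822}$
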